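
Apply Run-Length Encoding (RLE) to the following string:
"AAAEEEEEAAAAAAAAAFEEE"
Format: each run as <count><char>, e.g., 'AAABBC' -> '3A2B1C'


Scanning runs left to right:
  i=0: run of 'A' x 3 -> '3A'
  i=3: run of 'E' x 5 -> '5E'
  i=8: run of 'A' x 9 -> '9A'
  i=17: run of 'F' x 1 -> '1F'
  i=18: run of 'E' x 3 -> '3E'

RLE = 3A5E9A1F3E


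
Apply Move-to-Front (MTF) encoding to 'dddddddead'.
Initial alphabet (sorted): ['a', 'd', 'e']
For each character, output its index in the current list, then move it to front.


MTF encoding:
'd': index 1 in ['a', 'd', 'e'] -> ['d', 'a', 'e']
'd': index 0 in ['d', 'a', 'e'] -> ['d', 'a', 'e']
'd': index 0 in ['d', 'a', 'e'] -> ['d', 'a', 'e']
'd': index 0 in ['d', 'a', 'e'] -> ['d', 'a', 'e']
'd': index 0 in ['d', 'a', 'e'] -> ['d', 'a', 'e']
'd': index 0 in ['d', 'a', 'e'] -> ['d', 'a', 'e']
'd': index 0 in ['d', 'a', 'e'] -> ['d', 'a', 'e']
'e': index 2 in ['d', 'a', 'e'] -> ['e', 'd', 'a']
'a': index 2 in ['e', 'd', 'a'] -> ['a', 'e', 'd']
'd': index 2 in ['a', 'e', 'd'] -> ['d', 'a', 'e']


Output: [1, 0, 0, 0, 0, 0, 0, 2, 2, 2]


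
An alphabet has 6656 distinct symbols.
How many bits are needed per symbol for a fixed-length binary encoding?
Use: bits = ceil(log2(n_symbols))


log2(6656) = 12.7004
Bracket: 2^12 = 4096 < 6656 <= 2^13 = 8192
So ceil(log2(6656)) = 13

bits = ceil(log2(6656)) = ceil(12.7004) = 13 bits


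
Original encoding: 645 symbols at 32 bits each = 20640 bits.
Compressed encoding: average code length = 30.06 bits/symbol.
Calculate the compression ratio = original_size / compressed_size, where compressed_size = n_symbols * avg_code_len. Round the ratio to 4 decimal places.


original_size = n_symbols * orig_bits = 645 * 32 = 20640 bits
compressed_size = n_symbols * avg_code_len = 645 * 30.06 = 19388.7 bits
ratio = original_size / compressed_size = 20640 / 19388.7 = 1.0645

Compression ratio = 1.0645


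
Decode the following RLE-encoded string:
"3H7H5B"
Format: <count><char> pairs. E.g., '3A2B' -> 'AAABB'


Expanding each <count><char> pair:
  3H -> 'HHH'
  7H -> 'HHHHHHH'
  5B -> 'BBBBB'

Decoded = HHHHHHHHHHBBBBB


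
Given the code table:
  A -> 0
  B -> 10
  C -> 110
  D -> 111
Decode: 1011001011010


Decoding:
10 -> B
110 -> C
0 -> A
10 -> B
110 -> C
10 -> B


Result: BCABCB


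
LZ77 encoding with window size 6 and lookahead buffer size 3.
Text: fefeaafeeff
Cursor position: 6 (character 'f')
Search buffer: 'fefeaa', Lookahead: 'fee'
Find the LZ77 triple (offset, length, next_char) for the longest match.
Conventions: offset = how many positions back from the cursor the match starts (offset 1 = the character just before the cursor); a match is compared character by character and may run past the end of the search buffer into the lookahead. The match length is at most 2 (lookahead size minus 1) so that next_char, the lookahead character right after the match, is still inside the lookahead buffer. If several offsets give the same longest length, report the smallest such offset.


Try each offset into the search buffer:
  offset=1 (pos 5, char 'a'): match length 0
  offset=2 (pos 4, char 'a'): match length 0
  offset=3 (pos 3, char 'e'): match length 0
  offset=4 (pos 2, char 'f'): match length 2
  offset=5 (pos 1, char 'e'): match length 0
  offset=6 (pos 0, char 'f'): match length 2
Longest match has length 2, found at offsets 4, 6; take the smallest, offset 4.
next_char = character at position 6 + 2 = 8 -> 'e'

Best match: offset=4, length=2 (matching 'fe' starting at position 2)
LZ77 triple: (4, 2, 'e')


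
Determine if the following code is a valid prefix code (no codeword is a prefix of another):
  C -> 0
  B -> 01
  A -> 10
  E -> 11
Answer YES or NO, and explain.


Checking each pair (does one codeword prefix another?):
  C='0' vs B='01': prefix -- VIOLATION

NO -- this is NOT a valid prefix code. C (0) is a prefix of B (01).


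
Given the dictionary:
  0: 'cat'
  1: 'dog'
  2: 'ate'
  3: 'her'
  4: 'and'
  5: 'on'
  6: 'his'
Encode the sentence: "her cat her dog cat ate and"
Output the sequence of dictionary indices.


Look up each word in the dictionary:
  'her' -> 3
  'cat' -> 0
  'her' -> 3
  'dog' -> 1
  'cat' -> 0
  'ate' -> 2
  'and' -> 4

Encoded: [3, 0, 3, 1, 0, 2, 4]


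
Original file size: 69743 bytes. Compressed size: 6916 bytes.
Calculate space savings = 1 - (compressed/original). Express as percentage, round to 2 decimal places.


ratio = compressed/original = 6916/69743 = 0.099164
savings = 1 - ratio = 1 - 0.099164 = 0.900836
as a percentage: 0.900836 * 100 = 90.08%

Space savings = 1 - 6916/69743 = 90.08%


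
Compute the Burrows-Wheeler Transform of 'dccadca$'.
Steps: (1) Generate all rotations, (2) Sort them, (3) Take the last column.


Rotations (sorted):
  0: $dccadca -> last char: a
  1: a$dccadc -> last char: c
  2: adca$dcc -> last char: c
  3: ca$dccad -> last char: d
  4: cadca$dc -> last char: c
  5: ccadca$d -> last char: d
  6: dca$dcca -> last char: a
  7: dccadca$ -> last char: $


BWT = accdcda$


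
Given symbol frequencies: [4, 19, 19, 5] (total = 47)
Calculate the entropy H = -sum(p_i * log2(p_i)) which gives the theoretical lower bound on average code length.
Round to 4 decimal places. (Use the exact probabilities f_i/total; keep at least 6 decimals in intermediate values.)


Per-symbol terms -p_i * log2(p_i) with p_i = f_i/47:
  p = 4/47 = 0.085106: log2(p) = -3.554589, -p*log2(p) = 0.302518
  p = 19/47 = 0.404255: log2(p) = -1.306661, -p*log2(p) = 0.528225
  p = 19/47 = 0.404255: log2(p) = -1.306661, -p*log2(p) = 0.528225
  p = 5/47 = 0.106383: log2(p) = -3.232661, -p*log2(p) = 0.343900
H = 0.302518 + 0.528225 + 0.528225 + 0.343900 = 1.702868

H = 1.7029 bits/symbol


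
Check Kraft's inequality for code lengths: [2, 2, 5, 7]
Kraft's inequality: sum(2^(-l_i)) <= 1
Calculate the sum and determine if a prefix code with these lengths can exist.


Sum = 2^(-2) + 2^(-2) + 2^(-5) + 2^(-7)
    = 0.25 + 0.25 + 0.03125 + 0.0078125
    = 69/128 = 0.5390625
Since 0.5390625 <= 1, Kraft's inequality IS satisfied.
A prefix code with these lengths CAN exist.

Kraft sum = 0.5390625. Satisfied.


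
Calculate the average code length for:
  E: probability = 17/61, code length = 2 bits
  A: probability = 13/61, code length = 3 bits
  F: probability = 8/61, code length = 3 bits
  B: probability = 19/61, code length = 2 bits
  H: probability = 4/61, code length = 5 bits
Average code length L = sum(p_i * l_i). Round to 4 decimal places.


Weighted contributions p_i * l_i:
  E: (17/61) * 2 = 34/61
  A: (13/61) * 3 = 39/61
  F: (8/61) * 3 = 24/61
  B: (19/61) * 2 = 38/61
  H: (4/61) * 5 = 20/61
Sum = (34 + 39 + 24 + 38 + 20)/61 = 155/61

L = 155/61 = 2.5410 bits/symbol


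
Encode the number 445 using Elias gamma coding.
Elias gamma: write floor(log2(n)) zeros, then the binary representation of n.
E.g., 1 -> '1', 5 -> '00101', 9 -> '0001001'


num_bits = floor(log2(445)) + 1 = 9
leading_zeros = num_bits - 1 = 8
binary(445) = 110111101

Elias gamma(445) = '00000000' + '110111101' = 00000000110111101 (17 bits)


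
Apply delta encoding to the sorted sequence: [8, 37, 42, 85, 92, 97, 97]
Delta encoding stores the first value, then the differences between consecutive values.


First value: 8
Deltas:
  37 - 8 = 29
  42 - 37 = 5
  85 - 42 = 43
  92 - 85 = 7
  97 - 92 = 5
  97 - 97 = 0


Delta encoded: [8, 29, 5, 43, 7, 5, 0]


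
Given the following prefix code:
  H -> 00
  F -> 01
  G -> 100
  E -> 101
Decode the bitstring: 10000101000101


Decoding step by step:
Bits 100 -> G
Bits 00 -> H
Bits 101 -> E
Bits 00 -> H
Bits 01 -> F
Bits 01 -> F


Decoded message: GHEHFF


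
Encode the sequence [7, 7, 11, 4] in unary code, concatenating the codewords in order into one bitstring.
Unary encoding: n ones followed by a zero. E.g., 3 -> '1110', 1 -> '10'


Encode each number as n ones followed by a terminating 0:
  7 -> 11111110 (8 bits)
  7 -> 11111110 (8 bits)
  11 -> 111111111110 (12 bits)
  4 -> 11110 (5 bits)
Total length = 8 + 8 + 12 + 5 = 33 bits.

Unary([7, 7, 11, 4]) = 111111101111111011111111111011110 (33 bits)


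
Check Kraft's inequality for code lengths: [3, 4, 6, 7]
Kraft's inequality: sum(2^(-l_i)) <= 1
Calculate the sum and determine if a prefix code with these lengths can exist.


Sum = 2^(-3) + 2^(-4) + 2^(-6) + 2^(-7)
    = 0.125 + 0.0625 + 0.015625 + 0.0078125
    = 27/128 = 0.2109375
Since 0.2109375 <= 1, Kraft's inequality IS satisfied.
A prefix code with these lengths CAN exist.

Kraft sum = 0.2109375. Satisfied.


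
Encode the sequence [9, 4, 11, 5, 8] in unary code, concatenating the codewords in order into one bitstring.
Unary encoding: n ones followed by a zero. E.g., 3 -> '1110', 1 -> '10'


Encode each number as n ones followed by a terminating 0:
  9 -> 1111111110 (10 bits)
  4 -> 11110 (5 bits)
  11 -> 111111111110 (12 bits)
  5 -> 111110 (6 bits)
  8 -> 111111110 (9 bits)
Total length = 10 + 5 + 12 + 6 + 9 = 42 bits.

Unary([9, 4, 11, 5, 8]) = 111111111011110111111111110111110111111110 (42 bits)


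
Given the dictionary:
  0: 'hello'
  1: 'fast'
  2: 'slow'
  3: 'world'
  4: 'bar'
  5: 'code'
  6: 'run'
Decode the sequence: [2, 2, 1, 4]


Look up each index in the dictionary:
  2 -> 'slow'
  2 -> 'slow'
  1 -> 'fast'
  4 -> 'bar'

Decoded: "slow slow fast bar"


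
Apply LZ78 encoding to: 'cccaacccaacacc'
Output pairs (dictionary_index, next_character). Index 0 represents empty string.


LZ78 encoding steps:
Dictionary: {0: ''}
Step 1: w='' (idx 0), next='c' -> output (0, 'c'), add 'c' as idx 1
Step 2: w='c' (idx 1), next='c' -> output (1, 'c'), add 'cc' as idx 2
Step 3: w='' (idx 0), next='a' -> output (0, 'a'), add 'a' as idx 3
Step 4: w='a' (idx 3), next='c' -> output (3, 'c'), add 'ac' as idx 4
Step 5: w='cc' (idx 2), next='a' -> output (2, 'a'), add 'cca' as idx 5
Step 6: w='ac' (idx 4), next='a' -> output (4, 'a'), add 'aca' as idx 6
Step 7: w='cc' (idx 2), end of input -> output (2, '')


Encoded: [(0, 'c'), (1, 'c'), (0, 'a'), (3, 'c'), (2, 'a'), (4, 'a'), (2, '')]


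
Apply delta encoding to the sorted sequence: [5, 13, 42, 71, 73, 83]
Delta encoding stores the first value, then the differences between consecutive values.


First value: 5
Deltas:
  13 - 5 = 8
  42 - 13 = 29
  71 - 42 = 29
  73 - 71 = 2
  83 - 73 = 10


Delta encoded: [5, 8, 29, 29, 2, 10]


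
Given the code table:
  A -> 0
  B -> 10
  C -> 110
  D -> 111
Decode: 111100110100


Decoding:
111 -> D
10 -> B
0 -> A
110 -> C
10 -> B
0 -> A


Result: DBACBA


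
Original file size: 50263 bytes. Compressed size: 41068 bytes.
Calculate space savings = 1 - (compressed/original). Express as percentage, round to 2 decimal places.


ratio = compressed/original = 41068/50263 = 0.817062
savings = 1 - ratio = 1 - 0.817062 = 0.182938
as a percentage: 0.182938 * 100 = 18.29%

Space savings = 1 - 41068/50263 = 18.29%


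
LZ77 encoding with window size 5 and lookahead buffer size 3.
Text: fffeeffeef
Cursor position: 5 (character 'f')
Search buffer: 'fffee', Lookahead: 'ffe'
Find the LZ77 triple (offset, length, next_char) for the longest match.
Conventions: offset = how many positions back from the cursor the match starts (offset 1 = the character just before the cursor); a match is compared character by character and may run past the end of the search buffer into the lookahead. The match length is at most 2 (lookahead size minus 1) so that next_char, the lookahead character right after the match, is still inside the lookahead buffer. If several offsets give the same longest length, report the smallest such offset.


Try each offset into the search buffer:
  offset=1 (pos 4, char 'e'): match length 0
  offset=2 (pos 3, char 'e'): match length 0
  offset=3 (pos 2, char 'f'): match length 1
  offset=4 (pos 1, char 'f'): match length 2
  offset=5 (pos 0, char 'f'): match length 2
Longest match has length 2, found at offsets 4, 5; take the smallest, offset 4.
next_char = character at position 5 + 2 = 7 -> 'e'

Best match: offset=4, length=2 (matching 'ff' starting at position 1)
LZ77 triple: (4, 2, 'e')


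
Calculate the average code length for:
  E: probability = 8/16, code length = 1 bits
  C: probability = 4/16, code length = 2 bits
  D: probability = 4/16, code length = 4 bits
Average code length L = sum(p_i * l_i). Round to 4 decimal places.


Weighted contributions p_i * l_i:
  E: (8/16) * 1 = 8/16
  C: (4/16) * 2 = 8/16
  D: (4/16) * 4 = 16/16
Sum = (8 + 8 + 16)/16 = 32/16

L = 32/16 = 2.0000 bits/symbol


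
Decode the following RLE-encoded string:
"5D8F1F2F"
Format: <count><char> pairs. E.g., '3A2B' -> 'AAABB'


Expanding each <count><char> pair:
  5D -> 'DDDDD'
  8F -> 'FFFFFFFF'
  1F -> 'F'
  2F -> 'FF'

Decoded = DDDDDFFFFFFFFFFF


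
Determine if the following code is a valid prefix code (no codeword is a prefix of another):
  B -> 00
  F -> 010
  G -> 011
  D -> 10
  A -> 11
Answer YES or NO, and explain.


Checking each pair (does one codeword prefix another?):
  B='00' vs F='010': no prefix
  B='00' vs G='011': no prefix
  B='00' vs D='10': no prefix
  B='00' vs A='11': no prefix
  F='010' vs B='00': no prefix
  F='010' vs G='011': no prefix
  F='010' vs D='10': no prefix
  F='010' vs A='11': no prefix
  G='011' vs B='00': no prefix
  G='011' vs F='010': no prefix
  G='011' vs D='10': no prefix
  G='011' vs A='11': no prefix
  D='10' vs B='00': no prefix
  D='10' vs F='010': no prefix
  D='10' vs G='011': no prefix
  D='10' vs A='11': no prefix
  A='11' vs B='00': no prefix
  A='11' vs F='010': no prefix
  A='11' vs G='011': no prefix
  A='11' vs D='10': no prefix
No violation found over all pairs.

YES -- this is a valid prefix code. No codeword is a prefix of any other codeword.


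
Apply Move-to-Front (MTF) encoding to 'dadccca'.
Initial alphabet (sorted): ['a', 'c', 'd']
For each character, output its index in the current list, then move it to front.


MTF encoding:
'd': index 2 in ['a', 'c', 'd'] -> ['d', 'a', 'c']
'a': index 1 in ['d', 'a', 'c'] -> ['a', 'd', 'c']
'd': index 1 in ['a', 'd', 'c'] -> ['d', 'a', 'c']
'c': index 2 in ['d', 'a', 'c'] -> ['c', 'd', 'a']
'c': index 0 in ['c', 'd', 'a'] -> ['c', 'd', 'a']
'c': index 0 in ['c', 'd', 'a'] -> ['c', 'd', 'a']
'a': index 2 in ['c', 'd', 'a'] -> ['a', 'c', 'd']


Output: [2, 1, 1, 2, 0, 0, 2]


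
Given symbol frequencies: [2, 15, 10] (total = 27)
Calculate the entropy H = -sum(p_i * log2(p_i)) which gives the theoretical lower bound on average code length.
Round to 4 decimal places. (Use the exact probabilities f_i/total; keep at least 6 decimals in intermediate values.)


Per-symbol terms -p_i * log2(p_i) with p_i = f_i/27:
  p = 2/27 = 0.074074: log2(p) = -3.754888, -p*log2(p) = 0.278140
  p = 15/27 = 0.555556: log2(p) = -0.847997, -p*log2(p) = 0.471109
  p = 10/27 = 0.370370: log2(p) = -1.432959, -p*log2(p) = 0.530726
H = 0.278140 + 0.471109 + 0.530726 = 1.279975

H = 1.28 bits/symbol


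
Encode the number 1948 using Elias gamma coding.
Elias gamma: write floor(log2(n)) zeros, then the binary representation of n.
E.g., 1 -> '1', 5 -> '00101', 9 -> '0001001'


num_bits = floor(log2(1948)) + 1 = 11
leading_zeros = num_bits - 1 = 10
binary(1948) = 11110011100

Elias gamma(1948) = '0000000000' + '11110011100' = 000000000011110011100 (21 bits)


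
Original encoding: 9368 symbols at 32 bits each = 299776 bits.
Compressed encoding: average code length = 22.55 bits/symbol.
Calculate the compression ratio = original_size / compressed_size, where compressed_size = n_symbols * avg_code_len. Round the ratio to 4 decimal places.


original_size = n_symbols * orig_bits = 9368 * 32 = 299776 bits
compressed_size = n_symbols * avg_code_len = 9368 * 22.55 = 211248.4 bits
ratio = original_size / compressed_size = 299776 / 211248.4 = 1.4191

Compression ratio = 1.4191


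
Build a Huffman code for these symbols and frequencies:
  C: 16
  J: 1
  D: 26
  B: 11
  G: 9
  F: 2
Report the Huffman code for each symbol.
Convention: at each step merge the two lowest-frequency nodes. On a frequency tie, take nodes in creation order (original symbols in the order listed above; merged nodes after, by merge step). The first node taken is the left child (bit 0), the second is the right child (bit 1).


Huffman tree construction:
Step 1: Merge J(1) + F(2) = 3
Step 2: Merge (J+F)(3) + G(9) = 12
Step 3: Merge B(11) + ((J+F)+G)(12) = 23
Step 4: Merge C(16) + (B+((J+F)+G))(23) = 39
Step 5: Merge D(26) + (C+(B+((J+F)+G)))(39) = 65
Read each symbol's code off the tree from the root (left child = 0, right child = 1).

Codes:
  C: 10 (length 2)
  J: 11100 (length 5)
  D: 0 (length 1)
  B: 110 (length 3)
  G: 1111 (length 4)
  F: 11101 (length 5)
Average code length: 142/65 = 2.1846 bits/symbol


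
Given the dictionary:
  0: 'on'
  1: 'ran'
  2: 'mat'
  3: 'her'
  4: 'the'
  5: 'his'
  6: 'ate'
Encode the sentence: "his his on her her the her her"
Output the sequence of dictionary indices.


Look up each word in the dictionary:
  'his' -> 5
  'his' -> 5
  'on' -> 0
  'her' -> 3
  'her' -> 3
  'the' -> 4
  'her' -> 3
  'her' -> 3

Encoded: [5, 5, 0, 3, 3, 4, 3, 3]


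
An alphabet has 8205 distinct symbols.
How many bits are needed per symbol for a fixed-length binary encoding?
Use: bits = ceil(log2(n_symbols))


log2(8205) = 13.0023
Bracket: 2^13 = 8192 < 8205 <= 2^14 = 16384
So ceil(log2(8205)) = 14

bits = ceil(log2(8205)) = ceil(13.0023) = 14 bits


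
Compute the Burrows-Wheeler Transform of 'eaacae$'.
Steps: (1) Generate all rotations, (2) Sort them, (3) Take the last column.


Rotations (sorted):
  0: $eaacae -> last char: e
  1: aacae$e -> last char: e
  2: acae$ea -> last char: a
  3: ae$eaac -> last char: c
  4: cae$eaa -> last char: a
  5: e$eaaca -> last char: a
  6: eaacae$ -> last char: $


BWT = eeacaa$


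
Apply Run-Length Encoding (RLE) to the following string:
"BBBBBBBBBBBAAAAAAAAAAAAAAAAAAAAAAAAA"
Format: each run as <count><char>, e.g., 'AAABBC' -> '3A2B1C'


Scanning runs left to right:
  i=0: run of 'B' x 11 -> '11B'
  i=11: run of 'A' x 25 -> '25A'

RLE = 11B25A


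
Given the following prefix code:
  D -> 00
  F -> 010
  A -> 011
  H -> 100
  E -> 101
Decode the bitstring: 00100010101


Decoding step by step:
Bits 00 -> D
Bits 100 -> H
Bits 010 -> F
Bits 101 -> E


Decoded message: DHFE


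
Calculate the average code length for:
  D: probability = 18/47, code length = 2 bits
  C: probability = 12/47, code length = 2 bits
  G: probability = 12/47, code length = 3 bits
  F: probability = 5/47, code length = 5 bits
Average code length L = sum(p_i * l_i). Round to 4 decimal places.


Weighted contributions p_i * l_i:
  D: (18/47) * 2 = 36/47
  C: (12/47) * 2 = 24/47
  G: (12/47) * 3 = 36/47
  F: (5/47) * 5 = 25/47
Sum = (36 + 24 + 36 + 25)/47 = 121/47

L = 121/47 = 2.5745 bits/symbol


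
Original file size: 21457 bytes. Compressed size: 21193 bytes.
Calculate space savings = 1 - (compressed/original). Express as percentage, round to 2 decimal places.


ratio = compressed/original = 21193/21457 = 0.987696
savings = 1 - ratio = 1 - 0.987696 = 0.012304
as a percentage: 0.012304 * 100 = 1.23%

Space savings = 1 - 21193/21457 = 1.23%


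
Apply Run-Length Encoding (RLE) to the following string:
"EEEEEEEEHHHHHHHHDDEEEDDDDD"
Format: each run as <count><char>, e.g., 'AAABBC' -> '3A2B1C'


Scanning runs left to right:
  i=0: run of 'E' x 8 -> '8E'
  i=8: run of 'H' x 8 -> '8H'
  i=16: run of 'D' x 2 -> '2D'
  i=18: run of 'E' x 3 -> '3E'
  i=21: run of 'D' x 5 -> '5D'

RLE = 8E8H2D3E5D


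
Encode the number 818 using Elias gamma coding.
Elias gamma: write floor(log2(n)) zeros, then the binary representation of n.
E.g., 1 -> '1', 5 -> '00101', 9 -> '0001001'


num_bits = floor(log2(818)) + 1 = 10
leading_zeros = num_bits - 1 = 9
binary(818) = 1100110010

Elias gamma(818) = '000000000' + '1100110010' = 0000000001100110010 (19 bits)


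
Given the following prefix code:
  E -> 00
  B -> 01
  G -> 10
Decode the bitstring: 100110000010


Decoding step by step:
Bits 10 -> G
Bits 01 -> B
Bits 10 -> G
Bits 00 -> E
Bits 00 -> E
Bits 10 -> G


Decoded message: GBGEEG


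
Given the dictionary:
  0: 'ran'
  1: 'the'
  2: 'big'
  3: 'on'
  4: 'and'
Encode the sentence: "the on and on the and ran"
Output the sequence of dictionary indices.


Look up each word in the dictionary:
  'the' -> 1
  'on' -> 3
  'and' -> 4
  'on' -> 3
  'the' -> 1
  'and' -> 4
  'ran' -> 0

Encoded: [1, 3, 4, 3, 1, 4, 0]


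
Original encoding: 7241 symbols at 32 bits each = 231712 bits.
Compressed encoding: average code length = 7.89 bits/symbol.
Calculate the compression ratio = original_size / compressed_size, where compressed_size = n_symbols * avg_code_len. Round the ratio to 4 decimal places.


original_size = n_symbols * orig_bits = 7241 * 32 = 231712 bits
compressed_size = n_symbols * avg_code_len = 7241 * 7.89 = 57131.49 bits
ratio = original_size / compressed_size = 231712 / 57131.49 = 4.0558

Compression ratio = 4.0558


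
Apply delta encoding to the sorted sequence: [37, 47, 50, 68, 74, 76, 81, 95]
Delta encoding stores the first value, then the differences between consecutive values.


First value: 37
Deltas:
  47 - 37 = 10
  50 - 47 = 3
  68 - 50 = 18
  74 - 68 = 6
  76 - 74 = 2
  81 - 76 = 5
  95 - 81 = 14


Delta encoded: [37, 10, 3, 18, 6, 2, 5, 14]


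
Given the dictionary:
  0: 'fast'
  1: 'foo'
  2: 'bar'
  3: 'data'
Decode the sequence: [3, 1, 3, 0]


Look up each index in the dictionary:
  3 -> 'data'
  1 -> 'foo'
  3 -> 'data'
  0 -> 'fast'

Decoded: "data foo data fast"


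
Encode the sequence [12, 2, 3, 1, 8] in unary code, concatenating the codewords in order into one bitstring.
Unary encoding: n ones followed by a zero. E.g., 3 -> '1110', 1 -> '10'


Encode each number as n ones followed by a terminating 0:
  12 -> 1111111111110 (13 bits)
  2 -> 110 (3 bits)
  3 -> 1110 (4 bits)
  1 -> 10 (2 bits)
  8 -> 111111110 (9 bits)
Total length = 13 + 3 + 4 + 2 + 9 = 31 bits.

Unary([12, 2, 3, 1, 8]) = 1111111111110110111010111111110 (31 bits)


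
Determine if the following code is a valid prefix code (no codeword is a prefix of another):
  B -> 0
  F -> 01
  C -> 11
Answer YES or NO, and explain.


Checking each pair (does one codeword prefix another?):
  B='0' vs F='01': prefix -- VIOLATION

NO -- this is NOT a valid prefix code. B (0) is a prefix of F (01).


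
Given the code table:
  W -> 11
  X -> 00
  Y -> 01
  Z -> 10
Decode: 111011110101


Decoding:
11 -> W
10 -> Z
11 -> W
11 -> W
01 -> Y
01 -> Y


Result: WZWWYY


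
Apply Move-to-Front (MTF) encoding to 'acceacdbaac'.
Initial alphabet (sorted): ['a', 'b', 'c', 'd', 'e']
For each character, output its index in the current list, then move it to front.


MTF encoding:
'a': index 0 in ['a', 'b', 'c', 'd', 'e'] -> ['a', 'b', 'c', 'd', 'e']
'c': index 2 in ['a', 'b', 'c', 'd', 'e'] -> ['c', 'a', 'b', 'd', 'e']
'c': index 0 in ['c', 'a', 'b', 'd', 'e'] -> ['c', 'a', 'b', 'd', 'e']
'e': index 4 in ['c', 'a', 'b', 'd', 'e'] -> ['e', 'c', 'a', 'b', 'd']
'a': index 2 in ['e', 'c', 'a', 'b', 'd'] -> ['a', 'e', 'c', 'b', 'd']
'c': index 2 in ['a', 'e', 'c', 'b', 'd'] -> ['c', 'a', 'e', 'b', 'd']
'd': index 4 in ['c', 'a', 'e', 'b', 'd'] -> ['d', 'c', 'a', 'e', 'b']
'b': index 4 in ['d', 'c', 'a', 'e', 'b'] -> ['b', 'd', 'c', 'a', 'e']
'a': index 3 in ['b', 'd', 'c', 'a', 'e'] -> ['a', 'b', 'd', 'c', 'e']
'a': index 0 in ['a', 'b', 'd', 'c', 'e'] -> ['a', 'b', 'd', 'c', 'e']
'c': index 3 in ['a', 'b', 'd', 'c', 'e'] -> ['c', 'a', 'b', 'd', 'e']


Output: [0, 2, 0, 4, 2, 2, 4, 4, 3, 0, 3]


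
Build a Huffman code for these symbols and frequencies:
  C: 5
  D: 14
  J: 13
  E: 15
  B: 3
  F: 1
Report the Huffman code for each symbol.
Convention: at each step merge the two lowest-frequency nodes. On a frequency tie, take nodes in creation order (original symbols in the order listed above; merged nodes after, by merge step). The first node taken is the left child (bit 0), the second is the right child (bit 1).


Huffman tree construction:
Step 1: Merge F(1) + B(3) = 4
Step 2: Merge (F+B)(4) + C(5) = 9
Step 3: Merge ((F+B)+C)(9) + J(13) = 22
Step 4: Merge D(14) + E(15) = 29
Step 5: Merge (((F+B)+C)+J)(22) + (D+E)(29) = 51
Read each symbol's code off the tree from the root (left child = 0, right child = 1).

Codes:
  C: 001 (length 3)
  D: 10 (length 2)
  J: 01 (length 2)
  E: 11 (length 2)
  B: 0001 (length 4)
  F: 0000 (length 4)
Average code length: 115/51 = 2.2549 bits/symbol


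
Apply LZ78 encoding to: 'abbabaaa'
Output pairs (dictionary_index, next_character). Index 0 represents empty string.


LZ78 encoding steps:
Dictionary: {0: ''}
Step 1: w='' (idx 0), next='a' -> output (0, 'a'), add 'a' as idx 1
Step 2: w='' (idx 0), next='b' -> output (0, 'b'), add 'b' as idx 2
Step 3: w='b' (idx 2), next='a' -> output (2, 'a'), add 'ba' as idx 3
Step 4: w='ba' (idx 3), next='a' -> output (3, 'a'), add 'baa' as idx 4
Step 5: w='a' (idx 1), end of input -> output (1, '')


Encoded: [(0, 'a'), (0, 'b'), (2, 'a'), (3, 'a'), (1, '')]


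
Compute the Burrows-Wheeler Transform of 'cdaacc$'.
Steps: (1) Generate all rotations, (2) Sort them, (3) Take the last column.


Rotations (sorted):
  0: $cdaacc -> last char: c
  1: aacc$cd -> last char: d
  2: acc$cda -> last char: a
  3: c$cdaac -> last char: c
  4: cc$cdaa -> last char: a
  5: cdaacc$ -> last char: $
  6: daacc$c -> last char: c


BWT = cdaca$c


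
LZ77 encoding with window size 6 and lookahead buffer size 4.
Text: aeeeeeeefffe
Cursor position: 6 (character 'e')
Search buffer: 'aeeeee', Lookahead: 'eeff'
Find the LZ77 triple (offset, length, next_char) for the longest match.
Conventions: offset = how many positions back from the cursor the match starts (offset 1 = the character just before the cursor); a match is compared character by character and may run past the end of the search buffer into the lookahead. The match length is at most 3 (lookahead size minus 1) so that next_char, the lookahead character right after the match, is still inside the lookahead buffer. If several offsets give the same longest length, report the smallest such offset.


Try each offset into the search buffer:
  offset=1 (pos 5, char 'e'): match length 2
  offset=2 (pos 4, char 'e'): match length 2
  offset=3 (pos 3, char 'e'): match length 2
  offset=4 (pos 2, char 'e'): match length 2
  offset=5 (pos 1, char 'e'): match length 2
  offset=6 (pos 0, char 'a'): match length 0
Longest match has length 2, found at offsets 1, 2, 3, 4, 5; take the smallest, offset 1.
next_char = character at position 6 + 2 = 8 -> 'f'

Best match: offset=1, length=2 (matching 'ee' starting at position 5)
LZ77 triple: (1, 2, 'f')


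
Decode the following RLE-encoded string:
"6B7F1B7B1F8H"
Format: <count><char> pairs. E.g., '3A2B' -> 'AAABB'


Expanding each <count><char> pair:
  6B -> 'BBBBBB'
  7F -> 'FFFFFFF'
  1B -> 'B'
  7B -> 'BBBBBBB'
  1F -> 'F'
  8H -> 'HHHHHHHH'

Decoded = BBBBBBFFFFFFFBBBBBBBBFHHHHHHHH


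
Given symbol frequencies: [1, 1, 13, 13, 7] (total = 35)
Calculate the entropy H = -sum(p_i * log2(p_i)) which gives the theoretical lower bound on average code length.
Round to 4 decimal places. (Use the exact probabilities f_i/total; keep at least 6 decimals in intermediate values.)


Per-symbol terms -p_i * log2(p_i) with p_i = f_i/35:
  p = 1/35 = 0.028571: log2(p) = -5.129283, -p*log2(p) = 0.146551
  p = 1/35 = 0.028571: log2(p) = -5.129283, -p*log2(p) = 0.146551
  p = 13/35 = 0.371429: log2(p) = -1.428843, -p*log2(p) = 0.530713
  p = 13/35 = 0.371429: log2(p) = -1.428843, -p*log2(p) = 0.530713
  p = 7/35 = 0.200000: log2(p) = -2.321928, -p*log2(p) = 0.464386
H = 0.146551 + 0.146551 + 0.530713 + 0.530713 + 0.464386 = 1.818914

H = 1.8189 bits/symbol


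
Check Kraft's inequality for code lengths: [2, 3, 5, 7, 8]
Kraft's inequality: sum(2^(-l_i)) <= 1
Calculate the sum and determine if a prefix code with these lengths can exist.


Sum = 2^(-2) + 2^(-3) + 2^(-5) + 2^(-7) + 2^(-8)
    = 0.25 + 0.125 + 0.03125 + 0.0078125 + 0.00390625
    = 107/256 = 0.41796875
Since 0.41796875 <= 1, Kraft's inequality IS satisfied.
A prefix code with these lengths CAN exist.

Kraft sum = 0.41796875. Satisfied.


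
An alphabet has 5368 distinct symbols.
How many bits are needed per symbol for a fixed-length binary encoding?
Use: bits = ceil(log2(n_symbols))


log2(5368) = 12.3902
Bracket: 2^12 = 4096 < 5368 <= 2^13 = 8192
So ceil(log2(5368)) = 13

bits = ceil(log2(5368)) = ceil(12.3902) = 13 bits


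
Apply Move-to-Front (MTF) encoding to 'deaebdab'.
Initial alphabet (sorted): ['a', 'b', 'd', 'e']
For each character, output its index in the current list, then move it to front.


MTF encoding:
'd': index 2 in ['a', 'b', 'd', 'e'] -> ['d', 'a', 'b', 'e']
'e': index 3 in ['d', 'a', 'b', 'e'] -> ['e', 'd', 'a', 'b']
'a': index 2 in ['e', 'd', 'a', 'b'] -> ['a', 'e', 'd', 'b']
'e': index 1 in ['a', 'e', 'd', 'b'] -> ['e', 'a', 'd', 'b']
'b': index 3 in ['e', 'a', 'd', 'b'] -> ['b', 'e', 'a', 'd']
'd': index 3 in ['b', 'e', 'a', 'd'] -> ['d', 'b', 'e', 'a']
'a': index 3 in ['d', 'b', 'e', 'a'] -> ['a', 'd', 'b', 'e']
'b': index 2 in ['a', 'd', 'b', 'e'] -> ['b', 'a', 'd', 'e']


Output: [2, 3, 2, 1, 3, 3, 3, 2]


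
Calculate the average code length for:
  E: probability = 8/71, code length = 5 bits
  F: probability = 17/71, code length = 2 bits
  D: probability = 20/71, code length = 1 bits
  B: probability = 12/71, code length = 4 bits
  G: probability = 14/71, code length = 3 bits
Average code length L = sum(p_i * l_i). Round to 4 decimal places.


Weighted contributions p_i * l_i:
  E: (8/71) * 5 = 40/71
  F: (17/71) * 2 = 34/71
  D: (20/71) * 1 = 20/71
  B: (12/71) * 4 = 48/71
  G: (14/71) * 3 = 42/71
Sum = (40 + 34 + 20 + 48 + 42)/71 = 184/71

L = 184/71 = 2.5915 bits/symbol


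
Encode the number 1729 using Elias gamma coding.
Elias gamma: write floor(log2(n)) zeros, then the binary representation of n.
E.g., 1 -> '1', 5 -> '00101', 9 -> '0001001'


num_bits = floor(log2(1729)) + 1 = 11
leading_zeros = num_bits - 1 = 10
binary(1729) = 11011000001

Elias gamma(1729) = '0000000000' + '11011000001' = 000000000011011000001 (21 bits)


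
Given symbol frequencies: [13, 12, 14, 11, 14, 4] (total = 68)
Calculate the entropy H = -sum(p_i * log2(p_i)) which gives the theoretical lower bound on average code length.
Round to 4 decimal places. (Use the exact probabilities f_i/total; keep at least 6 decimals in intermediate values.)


Per-symbol terms -p_i * log2(p_i) with p_i = f_i/68:
  p = 13/68 = 0.191176: log2(p) = -2.387023, -p*log2(p) = 0.456343
  p = 12/68 = 0.176471: log2(p) = -2.502500, -p*log2(p) = 0.441618
  p = 14/68 = 0.205882: log2(p) = -2.280108, -p*log2(p) = 0.469434
  p = 11/68 = 0.161765: log2(p) = -2.628031, -p*log2(p) = 0.425123
  p = 14/68 = 0.205882: log2(p) = -2.280108, -p*log2(p) = 0.469434
  p = 4/68 = 0.058824: log2(p) = -4.087463, -p*log2(p) = 0.240439
H = 0.456343 + 0.441618 + 0.469434 + 0.425123 + 0.469434 + 0.240439 = 2.502391

H = 2.5024 bits/symbol


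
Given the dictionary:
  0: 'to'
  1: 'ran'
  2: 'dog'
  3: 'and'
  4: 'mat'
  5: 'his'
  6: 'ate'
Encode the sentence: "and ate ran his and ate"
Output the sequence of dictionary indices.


Look up each word in the dictionary:
  'and' -> 3
  'ate' -> 6
  'ran' -> 1
  'his' -> 5
  'and' -> 3
  'ate' -> 6

Encoded: [3, 6, 1, 5, 3, 6]


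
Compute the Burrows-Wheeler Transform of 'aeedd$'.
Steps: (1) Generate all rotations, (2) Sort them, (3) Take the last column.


Rotations (sorted):
  0: $aeedd -> last char: d
  1: aeedd$ -> last char: $
  2: d$aeed -> last char: d
  3: dd$aee -> last char: e
  4: edd$ae -> last char: e
  5: eedd$a -> last char: a


BWT = d$deea


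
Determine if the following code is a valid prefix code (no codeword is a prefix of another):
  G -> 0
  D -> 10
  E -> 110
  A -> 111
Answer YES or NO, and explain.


Checking each pair (does one codeword prefix another?):
  G='0' vs D='10': no prefix
  G='0' vs E='110': no prefix
  G='0' vs A='111': no prefix
  D='10' vs G='0': no prefix
  D='10' vs E='110': no prefix
  D='10' vs A='111': no prefix
  E='110' vs G='0': no prefix
  E='110' vs D='10': no prefix
  E='110' vs A='111': no prefix
  A='111' vs G='0': no prefix
  A='111' vs D='10': no prefix
  A='111' vs E='110': no prefix
No violation found over all pairs.

YES -- this is a valid prefix code. No codeword is a prefix of any other codeword.


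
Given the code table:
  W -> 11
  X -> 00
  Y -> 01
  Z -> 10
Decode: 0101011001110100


Decoding:
01 -> Y
01 -> Y
01 -> Y
10 -> Z
01 -> Y
11 -> W
01 -> Y
00 -> X


Result: YYYZYWYX


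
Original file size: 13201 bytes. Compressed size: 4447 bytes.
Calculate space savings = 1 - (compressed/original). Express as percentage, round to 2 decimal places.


ratio = compressed/original = 4447/13201 = 0.336868
savings = 1 - ratio = 1 - 0.336868 = 0.663132
as a percentage: 0.663132 * 100 = 66.31%

Space savings = 1 - 4447/13201 = 66.31%


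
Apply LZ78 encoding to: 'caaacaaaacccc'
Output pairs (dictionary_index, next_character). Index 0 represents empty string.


LZ78 encoding steps:
Dictionary: {0: ''}
Step 1: w='' (idx 0), next='c' -> output (0, 'c'), add 'c' as idx 1
Step 2: w='' (idx 0), next='a' -> output (0, 'a'), add 'a' as idx 2
Step 3: w='a' (idx 2), next='a' -> output (2, 'a'), add 'aa' as idx 3
Step 4: w='c' (idx 1), next='a' -> output (1, 'a'), add 'ca' as idx 4
Step 5: w='aa' (idx 3), next='a' -> output (3, 'a'), add 'aaa' as idx 5
Step 6: w='c' (idx 1), next='c' -> output (1, 'c'), add 'cc' as idx 6
Step 7: w='cc' (idx 6), end of input -> output (6, '')


Encoded: [(0, 'c'), (0, 'a'), (2, 'a'), (1, 'a'), (3, 'a'), (1, 'c'), (6, '')]


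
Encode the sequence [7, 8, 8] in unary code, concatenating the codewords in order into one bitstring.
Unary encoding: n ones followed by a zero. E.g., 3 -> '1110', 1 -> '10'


Encode each number as n ones followed by a terminating 0:
  7 -> 11111110 (8 bits)
  8 -> 111111110 (9 bits)
  8 -> 111111110 (9 bits)
Total length = 8 + 9 + 9 = 26 bits.

Unary([7, 8, 8]) = 11111110111111110111111110 (26 bits)


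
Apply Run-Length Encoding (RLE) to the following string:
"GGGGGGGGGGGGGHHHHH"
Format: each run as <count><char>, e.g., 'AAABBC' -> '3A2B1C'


Scanning runs left to right:
  i=0: run of 'G' x 13 -> '13G'
  i=13: run of 'H' x 5 -> '5H'

RLE = 13G5H


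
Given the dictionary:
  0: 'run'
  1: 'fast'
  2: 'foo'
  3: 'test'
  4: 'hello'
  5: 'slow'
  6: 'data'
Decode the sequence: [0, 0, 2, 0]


Look up each index in the dictionary:
  0 -> 'run'
  0 -> 'run'
  2 -> 'foo'
  0 -> 'run'

Decoded: "run run foo run"


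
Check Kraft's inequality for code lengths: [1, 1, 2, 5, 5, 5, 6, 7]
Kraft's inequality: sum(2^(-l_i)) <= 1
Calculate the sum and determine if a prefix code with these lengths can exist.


Sum = 2^(-1) + 2^(-1) + 2^(-2) + 2^(-5) + 2^(-5) + 2^(-5) + 2^(-6) + 2^(-7)
    = 0.5 + 0.5 + 0.25 + 0.03125 + 0.03125 + 0.03125 + 0.015625 + 0.0078125
    = 175/128 = 1.3671875
Since 1.3671875 > 1, Kraft's inequality is NOT satisfied.
A prefix code with these lengths CANNOT exist.

Kraft sum = 1.3671875. Not satisfied.


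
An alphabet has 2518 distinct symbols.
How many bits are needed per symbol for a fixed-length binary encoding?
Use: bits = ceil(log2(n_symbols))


log2(2518) = 11.2981
Bracket: 2^11 = 2048 < 2518 <= 2^12 = 4096
So ceil(log2(2518)) = 12

bits = ceil(log2(2518)) = ceil(11.2981) = 12 bits


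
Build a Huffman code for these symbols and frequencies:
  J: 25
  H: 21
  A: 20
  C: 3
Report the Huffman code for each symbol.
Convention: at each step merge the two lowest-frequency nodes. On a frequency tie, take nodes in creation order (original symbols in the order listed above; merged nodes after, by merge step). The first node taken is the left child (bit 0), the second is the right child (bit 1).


Huffman tree construction:
Step 1: Merge C(3) + A(20) = 23
Step 2: Merge H(21) + (C+A)(23) = 44
Step 3: Merge J(25) + (H+(C+A))(44) = 69
Read each symbol's code off the tree from the root (left child = 0, right child = 1).

Codes:
  J: 0 (length 1)
  H: 10 (length 2)
  A: 111 (length 3)
  C: 110 (length 3)
Average code length: 136/69 = 1.9710 bits/symbol


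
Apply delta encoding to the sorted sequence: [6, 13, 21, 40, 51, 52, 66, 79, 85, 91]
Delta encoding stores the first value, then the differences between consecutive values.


First value: 6
Deltas:
  13 - 6 = 7
  21 - 13 = 8
  40 - 21 = 19
  51 - 40 = 11
  52 - 51 = 1
  66 - 52 = 14
  79 - 66 = 13
  85 - 79 = 6
  91 - 85 = 6


Delta encoded: [6, 7, 8, 19, 11, 1, 14, 13, 6, 6]


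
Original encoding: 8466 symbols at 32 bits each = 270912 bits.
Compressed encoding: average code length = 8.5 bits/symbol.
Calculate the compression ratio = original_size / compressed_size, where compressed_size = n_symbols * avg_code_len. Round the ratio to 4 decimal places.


original_size = n_symbols * orig_bits = 8466 * 32 = 270912 bits
compressed_size = n_symbols * avg_code_len = 8466 * 8.5 = 71961.0 bits
ratio = original_size / compressed_size = 270912 / 71961.0 = 3.7647

Compression ratio = 3.7647


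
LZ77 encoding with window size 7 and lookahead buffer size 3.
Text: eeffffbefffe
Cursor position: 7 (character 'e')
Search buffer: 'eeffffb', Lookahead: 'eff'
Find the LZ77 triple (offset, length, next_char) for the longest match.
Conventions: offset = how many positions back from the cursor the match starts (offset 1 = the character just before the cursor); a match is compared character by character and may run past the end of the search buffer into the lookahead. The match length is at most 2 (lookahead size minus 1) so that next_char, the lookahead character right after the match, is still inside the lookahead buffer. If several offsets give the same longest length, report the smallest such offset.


Try each offset into the search buffer:
  offset=1 (pos 6, char 'b'): match length 0
  offset=2 (pos 5, char 'f'): match length 0
  offset=3 (pos 4, char 'f'): match length 0
  offset=4 (pos 3, char 'f'): match length 0
  offset=5 (pos 2, char 'f'): match length 0
  offset=6 (pos 1, char 'e'): match length 2
  offset=7 (pos 0, char 'e'): match length 1
Longest match has length 2 at offset 6.
next_char = character at position 7 + 2 = 9 -> 'f'

Best match: offset=6, length=2 (matching 'ef' starting at position 1)
LZ77 triple: (6, 2, 'f')


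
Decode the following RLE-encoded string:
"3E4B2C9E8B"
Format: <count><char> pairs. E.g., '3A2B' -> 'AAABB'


Expanding each <count><char> pair:
  3E -> 'EEE'
  4B -> 'BBBB'
  2C -> 'CC'
  9E -> 'EEEEEEEEE'
  8B -> 'BBBBBBBB'

Decoded = EEEBBBBCCEEEEEEEEEBBBBBBBB


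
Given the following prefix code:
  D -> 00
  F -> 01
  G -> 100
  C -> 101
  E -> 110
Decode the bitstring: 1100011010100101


Decoding step by step:
Bits 110 -> E
Bits 00 -> D
Bits 110 -> E
Bits 101 -> C
Bits 00 -> D
Bits 101 -> C


Decoded message: EDECDC


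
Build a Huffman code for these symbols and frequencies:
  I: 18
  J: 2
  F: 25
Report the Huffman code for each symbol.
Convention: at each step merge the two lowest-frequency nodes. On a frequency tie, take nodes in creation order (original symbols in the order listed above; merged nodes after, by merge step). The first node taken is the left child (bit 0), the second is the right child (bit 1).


Huffman tree construction:
Step 1: Merge J(2) + I(18) = 20
Step 2: Merge (J+I)(20) + F(25) = 45
Read each symbol's code off the tree from the root (left child = 0, right child = 1).

Codes:
  I: 01 (length 2)
  J: 00 (length 2)
  F: 1 (length 1)
Average code length: 65/45 = 1.4444 bits/symbol


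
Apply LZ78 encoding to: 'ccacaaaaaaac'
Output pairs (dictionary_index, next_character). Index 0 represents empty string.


LZ78 encoding steps:
Dictionary: {0: ''}
Step 1: w='' (idx 0), next='c' -> output (0, 'c'), add 'c' as idx 1
Step 2: w='c' (idx 1), next='a' -> output (1, 'a'), add 'ca' as idx 2
Step 3: w='ca' (idx 2), next='a' -> output (2, 'a'), add 'caa' as idx 3
Step 4: w='' (idx 0), next='a' -> output (0, 'a'), add 'a' as idx 4
Step 5: w='a' (idx 4), next='a' -> output (4, 'a'), add 'aa' as idx 5
Step 6: w='aa' (idx 5), next='c' -> output (5, 'c'), add 'aac' as idx 6


Encoded: [(0, 'c'), (1, 'a'), (2, 'a'), (0, 'a'), (4, 'a'), (5, 'c')]
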